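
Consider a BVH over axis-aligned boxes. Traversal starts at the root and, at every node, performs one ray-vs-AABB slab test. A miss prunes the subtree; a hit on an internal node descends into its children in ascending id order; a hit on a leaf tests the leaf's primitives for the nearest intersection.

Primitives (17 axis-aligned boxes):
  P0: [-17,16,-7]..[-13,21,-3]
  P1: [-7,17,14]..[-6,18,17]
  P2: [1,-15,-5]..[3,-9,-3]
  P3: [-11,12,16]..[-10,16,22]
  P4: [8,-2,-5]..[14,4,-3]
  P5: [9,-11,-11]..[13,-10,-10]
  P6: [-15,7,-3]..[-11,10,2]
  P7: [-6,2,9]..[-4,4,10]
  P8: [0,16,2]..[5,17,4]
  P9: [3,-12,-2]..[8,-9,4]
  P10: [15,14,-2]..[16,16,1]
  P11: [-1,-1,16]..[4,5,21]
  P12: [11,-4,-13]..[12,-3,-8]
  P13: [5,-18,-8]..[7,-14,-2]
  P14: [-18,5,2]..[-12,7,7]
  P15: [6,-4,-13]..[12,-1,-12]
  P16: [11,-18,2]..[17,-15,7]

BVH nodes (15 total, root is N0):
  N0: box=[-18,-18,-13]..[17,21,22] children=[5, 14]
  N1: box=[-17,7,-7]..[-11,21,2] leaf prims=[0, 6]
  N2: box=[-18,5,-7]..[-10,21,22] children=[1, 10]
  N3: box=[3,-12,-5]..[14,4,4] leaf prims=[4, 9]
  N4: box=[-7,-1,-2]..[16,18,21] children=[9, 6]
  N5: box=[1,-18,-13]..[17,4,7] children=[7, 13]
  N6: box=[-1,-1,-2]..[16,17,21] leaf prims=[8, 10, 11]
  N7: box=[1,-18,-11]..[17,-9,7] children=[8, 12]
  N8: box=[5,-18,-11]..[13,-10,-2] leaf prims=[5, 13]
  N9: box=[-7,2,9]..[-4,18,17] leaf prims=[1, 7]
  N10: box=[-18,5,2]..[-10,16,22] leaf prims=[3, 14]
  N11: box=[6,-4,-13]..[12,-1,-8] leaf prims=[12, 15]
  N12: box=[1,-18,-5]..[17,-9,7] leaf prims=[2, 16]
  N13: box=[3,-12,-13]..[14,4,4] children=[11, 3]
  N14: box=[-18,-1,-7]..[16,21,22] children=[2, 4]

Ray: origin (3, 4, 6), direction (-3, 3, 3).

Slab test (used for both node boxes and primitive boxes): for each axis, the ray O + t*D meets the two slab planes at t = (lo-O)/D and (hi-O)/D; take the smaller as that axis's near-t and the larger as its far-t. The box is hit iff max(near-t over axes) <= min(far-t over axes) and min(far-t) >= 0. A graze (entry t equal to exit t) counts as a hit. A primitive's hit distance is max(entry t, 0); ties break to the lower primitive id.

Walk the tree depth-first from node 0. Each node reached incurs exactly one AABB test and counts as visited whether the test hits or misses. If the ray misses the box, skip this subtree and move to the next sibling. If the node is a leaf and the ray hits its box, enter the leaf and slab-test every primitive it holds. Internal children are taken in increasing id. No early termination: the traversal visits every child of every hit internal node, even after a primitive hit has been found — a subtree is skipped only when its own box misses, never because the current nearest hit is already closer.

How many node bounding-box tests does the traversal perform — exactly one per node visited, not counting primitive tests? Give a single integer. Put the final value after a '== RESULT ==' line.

Traverse from the root:
N0 x:[-14/3,7] y:[-22/3,17/3] z:[-19/3,16/3] -> hit [-14/3,16/3], descend [5, 14]
  N5 x:[-14/3,2/3] y:[-22/3,0] z:[-19/3,1/3] -> hit [-14/3,0], descend [7, 13]
    N7 x:[-14/3,2/3] y:[-22/3,-13/3] z:[-17/3,1/3] -> miss, prune
    N13 x:[-11/3,0] y:[-16/3,0] z:[-19/3,-2/3] -> miss, prune
  N14 x:[-13/3,7] y:[-5/3,17/3] z:[-13/3,16/3] -> hit [-5/3,16/3], descend [2, 4]
    N2 x:[13/3,7] y:[1/3,17/3] z:[-13/3,16/3] -> hit [13/3,16/3], descend [1, 10]
      N1 x:[14/3,20/3] y:[1,17/3] z:[-13/3,-4/3] -> miss, prune
      N10 x:[13/3,7] y:[1/3,4] z:[-4/3,16/3] -> miss, prune
    N4 x:[-13/3,10/3] y:[-5/3,14/3] z:[-8/3,5] -> hit [-5/3,10/3], descend [6, 9]
      N6 x:[-13/3,4/3] y:[-5/3,13/3] z:[-8/3,5] -> hit [-5/3,4/3] leaf, test {P8(miss), P10(miss), P11(miss)}
      N9 x:[7/3,10/3] y:[-2/3,14/3] z:[1,11/3] -> hit [7/3,10/3] leaf, test {P1(miss), P7(miss)}

11 AABB tests over nodes [0, 5, 7, 13, 14, 2, 1, 10, 4, 6, 9]; 2 leaves entered; closest miss.

== RESULT ==
11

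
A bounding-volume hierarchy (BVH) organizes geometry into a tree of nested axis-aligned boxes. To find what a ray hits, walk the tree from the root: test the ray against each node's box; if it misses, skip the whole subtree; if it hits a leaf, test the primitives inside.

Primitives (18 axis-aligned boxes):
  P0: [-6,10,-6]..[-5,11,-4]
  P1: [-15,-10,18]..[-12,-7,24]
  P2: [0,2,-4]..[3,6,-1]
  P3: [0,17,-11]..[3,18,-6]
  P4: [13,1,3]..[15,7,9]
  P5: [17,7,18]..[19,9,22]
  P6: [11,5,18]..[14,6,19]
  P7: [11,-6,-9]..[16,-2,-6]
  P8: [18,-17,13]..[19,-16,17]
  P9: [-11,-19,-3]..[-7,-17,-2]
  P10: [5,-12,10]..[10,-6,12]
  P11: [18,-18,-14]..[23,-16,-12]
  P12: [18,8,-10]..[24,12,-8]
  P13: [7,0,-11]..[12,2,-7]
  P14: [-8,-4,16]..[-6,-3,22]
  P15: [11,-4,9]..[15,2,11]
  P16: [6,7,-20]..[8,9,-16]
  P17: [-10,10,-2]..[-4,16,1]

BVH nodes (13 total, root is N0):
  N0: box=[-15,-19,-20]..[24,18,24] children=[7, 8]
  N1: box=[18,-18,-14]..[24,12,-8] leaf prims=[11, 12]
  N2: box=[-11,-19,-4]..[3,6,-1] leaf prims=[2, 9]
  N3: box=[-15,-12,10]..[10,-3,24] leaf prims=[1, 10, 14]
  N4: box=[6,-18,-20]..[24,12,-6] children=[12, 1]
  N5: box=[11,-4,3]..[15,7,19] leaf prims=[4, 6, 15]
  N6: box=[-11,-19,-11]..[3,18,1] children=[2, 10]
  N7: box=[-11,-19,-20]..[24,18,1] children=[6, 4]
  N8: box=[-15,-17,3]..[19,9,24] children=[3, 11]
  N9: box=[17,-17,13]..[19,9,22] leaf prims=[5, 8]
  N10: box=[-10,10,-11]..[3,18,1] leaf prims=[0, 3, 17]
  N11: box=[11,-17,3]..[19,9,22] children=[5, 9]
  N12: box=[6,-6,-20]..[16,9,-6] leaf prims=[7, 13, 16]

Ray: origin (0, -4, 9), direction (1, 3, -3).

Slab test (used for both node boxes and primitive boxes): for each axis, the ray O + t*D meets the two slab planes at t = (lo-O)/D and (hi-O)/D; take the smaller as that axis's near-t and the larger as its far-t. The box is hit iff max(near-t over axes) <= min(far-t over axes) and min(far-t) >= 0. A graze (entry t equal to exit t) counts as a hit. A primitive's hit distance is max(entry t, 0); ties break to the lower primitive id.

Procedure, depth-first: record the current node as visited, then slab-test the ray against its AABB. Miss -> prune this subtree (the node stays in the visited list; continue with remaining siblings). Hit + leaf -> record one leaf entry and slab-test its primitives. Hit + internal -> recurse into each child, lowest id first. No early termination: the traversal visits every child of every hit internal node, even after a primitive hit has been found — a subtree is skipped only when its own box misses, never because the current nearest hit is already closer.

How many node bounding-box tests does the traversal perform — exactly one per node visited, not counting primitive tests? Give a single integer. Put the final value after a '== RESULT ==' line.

Trace the traversal:
N0 x:[-15,24] y:[-5,22/3] z:[-5,29/3] -> hit [-5,22/3], descend [7, 8]
  N7 x:[-11,24] y:[-5,22/3] z:[8/3,29/3] -> hit [8/3,22/3], descend [4, 6]
    N4 x:[6,24] y:[-14/3,16/3] z:[5,29/3] -> miss, prune
    N6 x:[-11,3] y:[-5,22/3] z:[8/3,20/3] -> hit [8/3,3], descend [2, 10]
      N2 x:[-11,3] y:[-5,10/3] z:[10/3,13/3] -> miss, prune
      N10 x:[-10,3] y:[14/3,22/3] z:[8/3,20/3] -> miss, prune
  N8 x:[-15,19] y:[-13/3,13/3] z:[-5,2] -> hit [-13/3,2], descend [3, 11]
    N3 x:[-15,10] y:[-8/3,1/3] z:[-5,-1/3] -> miss, prune
    N11 x:[11,19] y:[-13/3,13/3] z:[-13/3,2] -> miss, prune

Visited [0, 7, 4, 6, 2, 10, 8, 3, 11]. Tests: 9 box, 0 leaf. Nearest: miss.

== RESULT ==
9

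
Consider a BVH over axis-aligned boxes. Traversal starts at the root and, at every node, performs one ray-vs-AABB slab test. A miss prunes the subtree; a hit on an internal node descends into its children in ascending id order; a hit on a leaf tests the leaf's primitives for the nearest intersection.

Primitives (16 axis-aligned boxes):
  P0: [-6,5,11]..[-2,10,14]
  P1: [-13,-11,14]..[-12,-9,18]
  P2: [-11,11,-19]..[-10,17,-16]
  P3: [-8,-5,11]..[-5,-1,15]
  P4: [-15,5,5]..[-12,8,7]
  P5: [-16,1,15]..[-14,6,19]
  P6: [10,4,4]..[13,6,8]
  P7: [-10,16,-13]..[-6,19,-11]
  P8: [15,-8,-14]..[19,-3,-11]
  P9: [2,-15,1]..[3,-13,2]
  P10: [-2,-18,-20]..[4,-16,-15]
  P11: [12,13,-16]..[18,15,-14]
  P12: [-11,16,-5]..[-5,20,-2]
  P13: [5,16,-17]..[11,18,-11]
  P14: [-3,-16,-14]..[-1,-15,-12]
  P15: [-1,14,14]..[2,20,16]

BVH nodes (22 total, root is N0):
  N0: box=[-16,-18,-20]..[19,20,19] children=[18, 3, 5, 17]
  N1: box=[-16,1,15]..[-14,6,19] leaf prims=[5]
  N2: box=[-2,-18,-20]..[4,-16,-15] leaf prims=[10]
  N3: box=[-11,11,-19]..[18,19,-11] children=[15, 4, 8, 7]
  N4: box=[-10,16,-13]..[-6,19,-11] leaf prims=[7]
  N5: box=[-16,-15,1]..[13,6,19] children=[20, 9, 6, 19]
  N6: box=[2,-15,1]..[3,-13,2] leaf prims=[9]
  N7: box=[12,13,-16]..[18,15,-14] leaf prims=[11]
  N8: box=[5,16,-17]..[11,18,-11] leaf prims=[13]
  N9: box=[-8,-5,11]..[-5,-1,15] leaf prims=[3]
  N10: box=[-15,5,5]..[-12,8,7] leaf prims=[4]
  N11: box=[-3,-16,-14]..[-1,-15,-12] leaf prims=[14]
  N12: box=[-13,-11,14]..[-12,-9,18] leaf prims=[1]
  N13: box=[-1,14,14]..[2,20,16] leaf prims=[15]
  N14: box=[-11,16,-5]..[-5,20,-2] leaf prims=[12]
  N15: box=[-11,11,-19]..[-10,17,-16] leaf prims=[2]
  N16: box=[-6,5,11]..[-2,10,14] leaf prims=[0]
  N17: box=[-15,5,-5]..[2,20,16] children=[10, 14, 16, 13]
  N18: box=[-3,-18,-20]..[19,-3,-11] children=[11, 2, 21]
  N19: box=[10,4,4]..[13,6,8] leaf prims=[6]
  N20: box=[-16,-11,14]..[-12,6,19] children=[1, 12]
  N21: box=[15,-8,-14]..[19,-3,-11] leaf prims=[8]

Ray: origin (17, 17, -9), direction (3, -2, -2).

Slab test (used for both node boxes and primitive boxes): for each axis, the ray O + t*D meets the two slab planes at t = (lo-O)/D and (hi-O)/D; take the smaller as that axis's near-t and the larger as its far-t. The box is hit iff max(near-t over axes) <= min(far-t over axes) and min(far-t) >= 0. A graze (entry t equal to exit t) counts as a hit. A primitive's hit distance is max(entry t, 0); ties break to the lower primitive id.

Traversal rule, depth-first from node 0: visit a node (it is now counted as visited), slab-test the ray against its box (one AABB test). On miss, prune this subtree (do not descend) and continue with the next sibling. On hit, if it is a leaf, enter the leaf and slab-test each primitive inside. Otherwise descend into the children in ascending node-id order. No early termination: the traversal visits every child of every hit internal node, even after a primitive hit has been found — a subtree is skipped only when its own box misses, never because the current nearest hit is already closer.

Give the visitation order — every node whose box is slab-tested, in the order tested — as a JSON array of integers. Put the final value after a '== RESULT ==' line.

Walk:
N0 x:[-11,2/3] y:[-3/2,35/2] z:[-14,11/2] -> hit [-3/2,2/3], descend [3, 5, 17, 18]
  N3 x:[-28/3,1/3] y:[-1,3] z:[1,5] -> miss, prune
  N5 x:[-11,-4/3] y:[11/2,16] z:[-14,-5] -> miss, prune
  N17 x:[-32/3,-5] y:[-3/2,6] z:[-25/2,-2] -> miss, prune
  N18 x:[-20/3,2/3] y:[10,35/2] z:[1,11/2] -> miss, prune

Visited [0, 3, 5, 17, 18]. Tests: 5 box, 0 leaf. Nearest: miss.

== RESULT ==
[0, 3, 5, 17, 18]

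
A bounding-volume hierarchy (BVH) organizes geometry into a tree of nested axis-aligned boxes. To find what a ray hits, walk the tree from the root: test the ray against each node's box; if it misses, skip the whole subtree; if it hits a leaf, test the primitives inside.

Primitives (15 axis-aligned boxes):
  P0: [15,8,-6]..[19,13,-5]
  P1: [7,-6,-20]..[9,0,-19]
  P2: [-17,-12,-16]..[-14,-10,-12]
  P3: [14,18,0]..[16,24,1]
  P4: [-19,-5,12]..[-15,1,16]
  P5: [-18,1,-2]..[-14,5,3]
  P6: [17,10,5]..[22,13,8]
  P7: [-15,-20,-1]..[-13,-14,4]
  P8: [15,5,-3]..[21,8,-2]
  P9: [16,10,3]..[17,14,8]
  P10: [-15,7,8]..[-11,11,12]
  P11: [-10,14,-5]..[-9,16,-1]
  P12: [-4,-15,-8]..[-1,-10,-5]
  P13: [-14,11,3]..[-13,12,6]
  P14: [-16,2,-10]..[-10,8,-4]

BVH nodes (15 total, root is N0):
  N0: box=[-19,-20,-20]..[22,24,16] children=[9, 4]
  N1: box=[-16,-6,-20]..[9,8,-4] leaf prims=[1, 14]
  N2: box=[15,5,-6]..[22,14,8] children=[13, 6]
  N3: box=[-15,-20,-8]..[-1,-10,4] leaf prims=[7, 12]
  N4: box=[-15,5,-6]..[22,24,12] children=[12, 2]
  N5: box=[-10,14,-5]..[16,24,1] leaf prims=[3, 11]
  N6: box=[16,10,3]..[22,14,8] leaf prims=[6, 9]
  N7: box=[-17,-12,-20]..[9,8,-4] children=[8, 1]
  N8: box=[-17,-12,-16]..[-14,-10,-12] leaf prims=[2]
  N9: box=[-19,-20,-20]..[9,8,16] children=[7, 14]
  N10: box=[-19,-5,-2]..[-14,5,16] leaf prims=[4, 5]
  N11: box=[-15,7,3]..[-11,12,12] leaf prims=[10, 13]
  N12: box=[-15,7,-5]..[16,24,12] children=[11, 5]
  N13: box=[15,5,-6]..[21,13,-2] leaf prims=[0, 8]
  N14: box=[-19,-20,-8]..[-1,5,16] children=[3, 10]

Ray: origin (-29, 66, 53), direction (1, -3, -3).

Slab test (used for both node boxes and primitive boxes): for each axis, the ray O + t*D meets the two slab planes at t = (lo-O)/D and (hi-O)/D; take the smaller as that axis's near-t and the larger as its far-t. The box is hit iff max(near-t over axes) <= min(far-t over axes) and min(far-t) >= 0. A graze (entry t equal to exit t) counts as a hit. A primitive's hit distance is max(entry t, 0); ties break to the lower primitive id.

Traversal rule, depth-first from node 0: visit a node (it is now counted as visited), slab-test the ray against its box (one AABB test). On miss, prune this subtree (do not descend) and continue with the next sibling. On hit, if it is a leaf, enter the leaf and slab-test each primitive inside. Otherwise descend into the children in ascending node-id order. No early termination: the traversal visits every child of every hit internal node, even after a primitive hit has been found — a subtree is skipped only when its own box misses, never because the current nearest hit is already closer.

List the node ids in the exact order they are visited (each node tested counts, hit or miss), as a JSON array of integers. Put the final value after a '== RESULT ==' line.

Traverse from the root:
N0 x:[10,51] y:[14,86/3] z:[37/3,73/3] -> hit [14,73/3], descend [4, 9]
  N4 x:[14,51] y:[14,61/3] z:[41/3,59/3] -> hit [14,59/3], descend [2, 12]
    N2 x:[44,51] y:[52/3,61/3] z:[15,59/3] -> miss, prune
    N12 x:[14,45] y:[14,59/3] z:[41/3,58/3] -> hit [14,58/3], descend [5, 11]
      N5 x:[19,45] y:[14,52/3] z:[52/3,58/3] -> miss, prune
      N11 x:[14,18] y:[18,59/3] z:[41/3,50/3] -> miss, prune
  N9 x:[10,38] y:[58/3,86/3] z:[37/3,73/3] -> hit [58/3,73/3], descend [7, 14]
    N7 x:[12,38] y:[58/3,26] z:[19,73/3] -> hit [58/3,73/3], descend [1, 8]
      N1 x:[13,38] y:[58/3,24] z:[19,73/3] -> hit [58/3,24] leaf, test {P1(miss), P14(miss)}
      N8 x:[12,15] y:[76/3,26] z:[65/3,23] -> miss, prune
    N14 x:[10,28] y:[61/3,86/3] z:[37/3,61/3] -> hit [61/3,61/3], descend [3, 10]
      N3 x:[14,28] y:[76/3,86/3] z:[49/3,61/3] -> miss, prune
      N10 x:[10,15] y:[61/3,71/3] z:[37/3,55/3] -> miss, prune

order=[0, 4, 2, 12, 5, 11, 9, 7, 1, 8, 14, 3, 10]  |boxes|=13  |leaves|=1  hit=miss

== RESULT ==
[0, 4, 2, 12, 5, 11, 9, 7, 1, 8, 14, 3, 10]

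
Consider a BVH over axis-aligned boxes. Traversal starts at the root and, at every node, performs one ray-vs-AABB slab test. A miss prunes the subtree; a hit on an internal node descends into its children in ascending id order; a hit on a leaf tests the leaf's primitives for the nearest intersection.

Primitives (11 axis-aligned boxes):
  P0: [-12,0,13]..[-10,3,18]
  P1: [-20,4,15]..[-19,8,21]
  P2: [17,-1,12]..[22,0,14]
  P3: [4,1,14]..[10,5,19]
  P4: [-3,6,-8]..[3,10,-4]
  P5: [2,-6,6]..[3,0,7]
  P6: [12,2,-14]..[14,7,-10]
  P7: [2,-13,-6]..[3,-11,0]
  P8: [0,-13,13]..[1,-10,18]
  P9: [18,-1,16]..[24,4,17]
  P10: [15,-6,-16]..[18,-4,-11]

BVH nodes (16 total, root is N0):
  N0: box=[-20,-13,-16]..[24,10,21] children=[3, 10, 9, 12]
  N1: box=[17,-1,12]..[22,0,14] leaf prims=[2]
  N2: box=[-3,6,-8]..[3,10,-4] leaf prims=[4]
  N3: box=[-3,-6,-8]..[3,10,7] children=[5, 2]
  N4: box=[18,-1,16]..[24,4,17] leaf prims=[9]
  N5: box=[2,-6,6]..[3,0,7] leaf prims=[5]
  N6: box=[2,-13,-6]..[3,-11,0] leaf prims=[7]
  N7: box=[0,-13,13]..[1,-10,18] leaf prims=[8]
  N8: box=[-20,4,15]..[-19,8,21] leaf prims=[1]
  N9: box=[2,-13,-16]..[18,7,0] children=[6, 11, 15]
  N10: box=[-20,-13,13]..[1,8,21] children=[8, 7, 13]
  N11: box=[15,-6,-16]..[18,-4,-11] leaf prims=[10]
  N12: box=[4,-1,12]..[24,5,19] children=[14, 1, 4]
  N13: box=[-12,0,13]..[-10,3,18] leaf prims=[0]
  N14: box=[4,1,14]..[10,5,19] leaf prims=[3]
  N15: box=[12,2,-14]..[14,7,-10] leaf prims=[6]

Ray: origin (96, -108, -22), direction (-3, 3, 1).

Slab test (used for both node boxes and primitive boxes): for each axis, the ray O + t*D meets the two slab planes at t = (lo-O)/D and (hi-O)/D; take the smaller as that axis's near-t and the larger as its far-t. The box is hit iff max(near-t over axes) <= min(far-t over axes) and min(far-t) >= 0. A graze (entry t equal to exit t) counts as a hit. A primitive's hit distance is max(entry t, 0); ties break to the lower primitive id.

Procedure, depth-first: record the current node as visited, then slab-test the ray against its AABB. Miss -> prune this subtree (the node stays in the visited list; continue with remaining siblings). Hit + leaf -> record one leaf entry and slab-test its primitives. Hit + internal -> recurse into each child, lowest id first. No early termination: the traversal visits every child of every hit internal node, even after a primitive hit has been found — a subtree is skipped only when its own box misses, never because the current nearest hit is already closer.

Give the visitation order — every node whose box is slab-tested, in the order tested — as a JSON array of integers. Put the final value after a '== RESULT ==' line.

Trace the traversal:
N0 x:[24,116/3] y:[95/3,118/3] z:[6,43] -> hit [95/3,116/3], descend [3, 9, 10, 12]
  N3 x:[31,33] y:[34,118/3] z:[14,29] -> miss, prune
  N9 x:[26,94/3] y:[95/3,115/3] z:[6,22] -> miss, prune
  N10 x:[95/3,116/3] y:[95/3,116/3] z:[35,43] -> hit [35,116/3], descend [7, 8, 13]
    N7 x:[95/3,32] y:[95/3,98/3] z:[35,40] -> miss, prune
    N8 x:[115/3,116/3] y:[112/3,116/3] z:[37,43] -> hit [115/3,116/3] leaf, test {P1@t=115/3}
    N13 x:[106/3,36] y:[36,37] z:[35,40] -> hit [36,36] leaf, test {P0@t=36}
  N12 x:[24,92/3] y:[107/3,113/3] z:[34,41] -> miss, prune

order=[0, 3, 9, 10, 7, 8, 13, 12]  |boxes|=8  |leaves|=2  hit=P0

== RESULT ==
[0, 3, 9, 10, 7, 8, 13, 12]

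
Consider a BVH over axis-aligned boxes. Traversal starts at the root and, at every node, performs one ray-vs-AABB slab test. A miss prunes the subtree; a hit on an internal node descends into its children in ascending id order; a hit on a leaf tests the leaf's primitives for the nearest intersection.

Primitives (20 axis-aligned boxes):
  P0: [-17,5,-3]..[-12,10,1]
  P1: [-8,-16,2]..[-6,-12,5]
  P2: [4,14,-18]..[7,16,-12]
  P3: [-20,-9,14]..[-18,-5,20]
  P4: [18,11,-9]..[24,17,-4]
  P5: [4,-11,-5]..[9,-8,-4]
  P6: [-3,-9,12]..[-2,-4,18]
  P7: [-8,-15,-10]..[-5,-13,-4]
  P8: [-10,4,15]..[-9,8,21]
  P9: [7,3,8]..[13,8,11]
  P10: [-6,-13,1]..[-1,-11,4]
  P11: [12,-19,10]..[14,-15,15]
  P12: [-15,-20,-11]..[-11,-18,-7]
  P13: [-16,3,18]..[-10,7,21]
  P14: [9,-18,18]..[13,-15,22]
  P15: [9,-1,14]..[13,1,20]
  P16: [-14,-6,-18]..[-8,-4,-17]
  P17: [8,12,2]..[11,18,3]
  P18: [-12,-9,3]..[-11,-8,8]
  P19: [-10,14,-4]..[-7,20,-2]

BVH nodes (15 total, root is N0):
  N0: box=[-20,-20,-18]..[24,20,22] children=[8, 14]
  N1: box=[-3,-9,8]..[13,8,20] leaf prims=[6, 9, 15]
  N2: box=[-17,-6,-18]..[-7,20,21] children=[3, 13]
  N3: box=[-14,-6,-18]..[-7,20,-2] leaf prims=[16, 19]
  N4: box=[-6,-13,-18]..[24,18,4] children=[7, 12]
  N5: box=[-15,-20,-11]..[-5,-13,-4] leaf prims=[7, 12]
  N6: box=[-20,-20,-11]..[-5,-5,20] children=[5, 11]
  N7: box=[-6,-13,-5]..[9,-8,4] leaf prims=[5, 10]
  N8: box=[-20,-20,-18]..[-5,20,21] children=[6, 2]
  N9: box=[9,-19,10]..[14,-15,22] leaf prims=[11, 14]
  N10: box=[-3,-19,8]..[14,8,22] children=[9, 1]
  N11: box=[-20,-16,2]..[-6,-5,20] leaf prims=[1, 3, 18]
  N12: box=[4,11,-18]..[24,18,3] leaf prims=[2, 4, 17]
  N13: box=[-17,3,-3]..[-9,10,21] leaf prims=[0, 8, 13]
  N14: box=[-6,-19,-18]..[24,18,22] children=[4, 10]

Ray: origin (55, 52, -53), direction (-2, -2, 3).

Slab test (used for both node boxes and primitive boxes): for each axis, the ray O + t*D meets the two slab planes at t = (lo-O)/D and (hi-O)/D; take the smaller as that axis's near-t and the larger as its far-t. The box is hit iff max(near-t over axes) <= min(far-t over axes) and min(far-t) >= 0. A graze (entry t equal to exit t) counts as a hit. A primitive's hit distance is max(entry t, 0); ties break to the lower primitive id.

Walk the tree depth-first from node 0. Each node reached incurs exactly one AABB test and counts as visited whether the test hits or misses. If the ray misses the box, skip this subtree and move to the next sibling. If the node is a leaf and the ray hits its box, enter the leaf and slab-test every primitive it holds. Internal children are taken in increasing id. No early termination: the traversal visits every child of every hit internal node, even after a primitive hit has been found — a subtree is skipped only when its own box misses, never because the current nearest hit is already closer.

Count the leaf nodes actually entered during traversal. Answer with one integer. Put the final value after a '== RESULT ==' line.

Walk:
N0 x:[31/2,75/2] y:[16,36] z:[35/3,25] -> hit [16,25], descend [8, 14]
  N8 x:[30,75/2] y:[16,36] z:[35/3,74/3] -> miss, prune
  N14 x:[31/2,61/2] y:[17,71/2] z:[35/3,25] -> hit [17,25], descend [4, 10]
    N4 x:[31/2,61/2] y:[17,65/2] z:[35/3,19] -> hit [17,19], descend [7, 12]
      N7 x:[23,61/2] y:[30,65/2] z:[16,19] -> miss, prune
      N12 x:[31/2,51/2] y:[17,41/2] z:[35/3,56/3] -> hit [17,56/3] leaf, test {P2(miss), P4(miss), P17(miss)}
    N10 x:[41/2,29] y:[22,71/2] z:[61/3,25] -> hit [22,25], descend [1, 9]
      N1 x:[21,29] y:[22,61/2] z:[61/3,73/3] -> hit [22,73/3] leaf, test {P6(miss), P9(miss), P15(miss)}
      N9 x:[41/2,23] y:[67/2,71/2] z:[21,25] -> miss, prune

Visited [0, 8, 14, 4, 7, 12, 10, 1, 9]. Tests: 9 box, 2 leaf. Nearest: miss.

== RESULT ==
2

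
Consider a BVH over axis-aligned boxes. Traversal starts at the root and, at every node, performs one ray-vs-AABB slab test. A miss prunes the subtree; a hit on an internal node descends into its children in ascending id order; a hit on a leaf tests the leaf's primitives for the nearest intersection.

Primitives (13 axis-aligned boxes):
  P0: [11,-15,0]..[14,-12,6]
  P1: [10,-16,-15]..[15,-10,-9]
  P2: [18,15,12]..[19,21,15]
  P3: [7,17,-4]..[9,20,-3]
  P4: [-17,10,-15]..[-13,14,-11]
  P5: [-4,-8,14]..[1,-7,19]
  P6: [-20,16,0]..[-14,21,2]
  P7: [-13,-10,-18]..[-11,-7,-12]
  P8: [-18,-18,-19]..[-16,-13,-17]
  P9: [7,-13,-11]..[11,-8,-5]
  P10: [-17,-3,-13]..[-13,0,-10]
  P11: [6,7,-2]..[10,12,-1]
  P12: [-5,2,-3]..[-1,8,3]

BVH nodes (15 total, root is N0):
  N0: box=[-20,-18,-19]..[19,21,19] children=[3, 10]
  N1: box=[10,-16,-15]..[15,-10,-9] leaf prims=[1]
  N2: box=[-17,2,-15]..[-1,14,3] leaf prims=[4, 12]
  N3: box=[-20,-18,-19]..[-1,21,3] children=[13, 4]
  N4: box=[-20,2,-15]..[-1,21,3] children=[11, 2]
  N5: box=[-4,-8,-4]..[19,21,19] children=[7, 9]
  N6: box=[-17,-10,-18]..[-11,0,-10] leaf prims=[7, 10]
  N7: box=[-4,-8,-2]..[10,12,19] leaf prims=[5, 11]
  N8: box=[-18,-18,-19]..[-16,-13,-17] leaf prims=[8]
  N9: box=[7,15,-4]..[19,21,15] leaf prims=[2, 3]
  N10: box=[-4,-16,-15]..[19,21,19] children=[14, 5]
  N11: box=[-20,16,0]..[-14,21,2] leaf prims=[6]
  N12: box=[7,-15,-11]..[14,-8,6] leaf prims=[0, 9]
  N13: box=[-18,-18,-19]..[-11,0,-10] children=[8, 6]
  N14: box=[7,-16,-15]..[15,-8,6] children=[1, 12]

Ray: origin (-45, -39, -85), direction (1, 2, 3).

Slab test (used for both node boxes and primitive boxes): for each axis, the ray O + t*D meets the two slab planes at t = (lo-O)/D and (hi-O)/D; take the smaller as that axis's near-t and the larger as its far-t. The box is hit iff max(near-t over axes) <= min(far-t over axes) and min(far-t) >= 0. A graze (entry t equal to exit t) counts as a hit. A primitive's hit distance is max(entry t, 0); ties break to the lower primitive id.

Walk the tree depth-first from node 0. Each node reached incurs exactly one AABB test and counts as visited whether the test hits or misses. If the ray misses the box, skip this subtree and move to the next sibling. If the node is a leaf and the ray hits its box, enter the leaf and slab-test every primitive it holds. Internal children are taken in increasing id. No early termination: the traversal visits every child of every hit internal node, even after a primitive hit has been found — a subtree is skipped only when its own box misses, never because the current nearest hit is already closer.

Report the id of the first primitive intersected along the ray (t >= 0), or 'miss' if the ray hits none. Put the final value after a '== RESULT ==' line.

Trace the traversal:
N0 x:[25,64] y:[21/2,30] z:[22,104/3] -> hit [25,30], descend [3, 10]
  N3 x:[25,44] y:[21/2,30] z:[22,88/3] -> hit [25,88/3], descend [4, 13]
    N4 x:[25,44] y:[41/2,30] z:[70/3,88/3] -> hit [25,88/3], descend [2, 11]
      N2 x:[28,44] y:[41/2,53/2] z:[70/3,88/3] -> miss, prune
      N11 x:[25,31] y:[55/2,30] z:[85/3,29] -> hit [85/3,29] leaf, test {P6@t=85/3}
    N13 x:[27,34] y:[21/2,39/2] z:[22,25] -> miss, prune
  N10 x:[41,64] y:[23/2,30] z:[70/3,104/3] -> miss, prune

7 AABB tests over nodes [0, 3, 4, 2, 11, 13, 10]; 1 leaf entered; closest P6.

== RESULT ==
6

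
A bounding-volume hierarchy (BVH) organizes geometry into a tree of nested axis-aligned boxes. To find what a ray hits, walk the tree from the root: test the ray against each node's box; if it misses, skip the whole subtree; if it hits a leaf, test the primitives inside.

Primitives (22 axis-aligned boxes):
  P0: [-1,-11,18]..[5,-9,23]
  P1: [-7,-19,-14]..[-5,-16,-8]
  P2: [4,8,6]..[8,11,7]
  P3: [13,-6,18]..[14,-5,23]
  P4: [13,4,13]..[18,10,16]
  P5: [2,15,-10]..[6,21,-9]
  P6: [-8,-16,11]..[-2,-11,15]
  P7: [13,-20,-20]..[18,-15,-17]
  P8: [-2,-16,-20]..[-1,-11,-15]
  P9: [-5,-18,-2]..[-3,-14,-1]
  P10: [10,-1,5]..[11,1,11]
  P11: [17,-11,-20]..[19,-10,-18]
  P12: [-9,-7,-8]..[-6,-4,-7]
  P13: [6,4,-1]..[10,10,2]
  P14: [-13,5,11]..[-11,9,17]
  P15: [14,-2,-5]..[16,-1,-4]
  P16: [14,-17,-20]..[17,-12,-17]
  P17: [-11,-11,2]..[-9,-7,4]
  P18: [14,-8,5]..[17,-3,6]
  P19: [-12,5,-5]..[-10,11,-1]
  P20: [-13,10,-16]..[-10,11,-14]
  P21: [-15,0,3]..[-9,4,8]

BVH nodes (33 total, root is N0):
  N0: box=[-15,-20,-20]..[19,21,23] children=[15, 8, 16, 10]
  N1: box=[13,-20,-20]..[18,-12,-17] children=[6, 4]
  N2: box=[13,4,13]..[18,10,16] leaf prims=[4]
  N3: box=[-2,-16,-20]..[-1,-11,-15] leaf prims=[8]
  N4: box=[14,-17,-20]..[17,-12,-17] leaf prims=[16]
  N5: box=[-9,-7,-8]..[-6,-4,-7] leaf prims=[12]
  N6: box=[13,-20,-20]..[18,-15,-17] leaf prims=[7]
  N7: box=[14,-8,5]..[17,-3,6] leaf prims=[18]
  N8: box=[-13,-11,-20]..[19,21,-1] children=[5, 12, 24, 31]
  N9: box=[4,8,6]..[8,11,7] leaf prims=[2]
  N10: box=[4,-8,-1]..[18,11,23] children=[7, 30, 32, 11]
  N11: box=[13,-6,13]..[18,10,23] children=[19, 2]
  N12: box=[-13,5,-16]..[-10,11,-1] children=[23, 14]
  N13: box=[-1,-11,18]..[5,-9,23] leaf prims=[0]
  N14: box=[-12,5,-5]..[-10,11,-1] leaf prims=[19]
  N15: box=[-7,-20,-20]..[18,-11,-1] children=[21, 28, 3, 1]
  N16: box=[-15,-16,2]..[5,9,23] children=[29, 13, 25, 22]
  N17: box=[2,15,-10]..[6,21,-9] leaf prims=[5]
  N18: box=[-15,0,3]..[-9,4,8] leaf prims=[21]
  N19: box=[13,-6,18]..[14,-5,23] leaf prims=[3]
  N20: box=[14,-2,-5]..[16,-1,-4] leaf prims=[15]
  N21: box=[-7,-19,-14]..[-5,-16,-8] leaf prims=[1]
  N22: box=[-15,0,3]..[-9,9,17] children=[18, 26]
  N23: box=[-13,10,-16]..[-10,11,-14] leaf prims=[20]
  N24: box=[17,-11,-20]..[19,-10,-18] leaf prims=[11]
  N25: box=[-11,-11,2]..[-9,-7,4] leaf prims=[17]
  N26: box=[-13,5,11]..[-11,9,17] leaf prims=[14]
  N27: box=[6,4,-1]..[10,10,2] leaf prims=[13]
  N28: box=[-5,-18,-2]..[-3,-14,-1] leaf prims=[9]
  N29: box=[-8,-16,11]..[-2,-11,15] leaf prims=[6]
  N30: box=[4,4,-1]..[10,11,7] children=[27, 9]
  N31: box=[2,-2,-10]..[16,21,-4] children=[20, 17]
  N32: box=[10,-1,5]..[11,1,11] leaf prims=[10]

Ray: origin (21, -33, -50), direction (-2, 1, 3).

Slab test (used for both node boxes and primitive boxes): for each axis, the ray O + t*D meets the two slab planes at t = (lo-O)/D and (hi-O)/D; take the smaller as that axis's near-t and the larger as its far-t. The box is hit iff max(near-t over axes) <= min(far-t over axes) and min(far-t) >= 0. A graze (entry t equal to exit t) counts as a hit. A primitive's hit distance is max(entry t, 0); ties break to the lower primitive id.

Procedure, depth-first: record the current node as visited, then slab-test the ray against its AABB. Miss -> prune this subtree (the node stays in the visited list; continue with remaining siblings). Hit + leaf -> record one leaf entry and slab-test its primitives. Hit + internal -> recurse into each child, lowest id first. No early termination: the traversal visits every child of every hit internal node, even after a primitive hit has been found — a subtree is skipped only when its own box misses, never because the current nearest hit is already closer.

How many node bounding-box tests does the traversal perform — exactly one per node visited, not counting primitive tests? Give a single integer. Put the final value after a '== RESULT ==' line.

Traverse from the root:
N0 x:[1,18] y:[13,54] z:[10,73/3] -> hit [13,18], descend [8, 10, 15, 16]
  N8 x:[1,17] y:[22,54] z:[10,49/3] -> miss, prune
  N10 x:[3/2,17/2] y:[25,44] z:[49/3,73/3] -> miss, prune
  N15 x:[3/2,14] y:[13,22] z:[10,49/3] -> hit [13,14], descend [1, 3, 21, 28]
    N1 x:[3/2,4] y:[13,21] z:[10,11] -> miss, prune
    N3 x:[11,23/2] y:[17,22] z:[10,35/3] -> miss, prune
    N21 x:[13,14] y:[14,17] z:[12,14] -> hit [14,14] leaf, test {P1@t=14}
    N28 x:[12,13] y:[15,19] z:[16,49/3] -> miss, prune
  N16 x:[8,18] y:[17,42] z:[52/3,73/3] -> hit [52/3,18], descend [13, 22, 25, 29]
    N13 x:[8,11] y:[22,24] z:[68/3,73/3] -> miss, prune
    N22 x:[15,18] y:[33,42] z:[53/3,67/3] -> miss, prune
    N25 x:[15,16] y:[22,26] z:[52/3,18] -> miss, prune
    N29 x:[23/2,29/2] y:[17,22] z:[61/3,65/3] -> miss, prune

Summary -> nodes [0, 8, 10, 15, 1, 3, 21, 28, 16, 13, 22, 25, 29]; box-tests=13; leaf-entries=1; first=P1

== RESULT ==
13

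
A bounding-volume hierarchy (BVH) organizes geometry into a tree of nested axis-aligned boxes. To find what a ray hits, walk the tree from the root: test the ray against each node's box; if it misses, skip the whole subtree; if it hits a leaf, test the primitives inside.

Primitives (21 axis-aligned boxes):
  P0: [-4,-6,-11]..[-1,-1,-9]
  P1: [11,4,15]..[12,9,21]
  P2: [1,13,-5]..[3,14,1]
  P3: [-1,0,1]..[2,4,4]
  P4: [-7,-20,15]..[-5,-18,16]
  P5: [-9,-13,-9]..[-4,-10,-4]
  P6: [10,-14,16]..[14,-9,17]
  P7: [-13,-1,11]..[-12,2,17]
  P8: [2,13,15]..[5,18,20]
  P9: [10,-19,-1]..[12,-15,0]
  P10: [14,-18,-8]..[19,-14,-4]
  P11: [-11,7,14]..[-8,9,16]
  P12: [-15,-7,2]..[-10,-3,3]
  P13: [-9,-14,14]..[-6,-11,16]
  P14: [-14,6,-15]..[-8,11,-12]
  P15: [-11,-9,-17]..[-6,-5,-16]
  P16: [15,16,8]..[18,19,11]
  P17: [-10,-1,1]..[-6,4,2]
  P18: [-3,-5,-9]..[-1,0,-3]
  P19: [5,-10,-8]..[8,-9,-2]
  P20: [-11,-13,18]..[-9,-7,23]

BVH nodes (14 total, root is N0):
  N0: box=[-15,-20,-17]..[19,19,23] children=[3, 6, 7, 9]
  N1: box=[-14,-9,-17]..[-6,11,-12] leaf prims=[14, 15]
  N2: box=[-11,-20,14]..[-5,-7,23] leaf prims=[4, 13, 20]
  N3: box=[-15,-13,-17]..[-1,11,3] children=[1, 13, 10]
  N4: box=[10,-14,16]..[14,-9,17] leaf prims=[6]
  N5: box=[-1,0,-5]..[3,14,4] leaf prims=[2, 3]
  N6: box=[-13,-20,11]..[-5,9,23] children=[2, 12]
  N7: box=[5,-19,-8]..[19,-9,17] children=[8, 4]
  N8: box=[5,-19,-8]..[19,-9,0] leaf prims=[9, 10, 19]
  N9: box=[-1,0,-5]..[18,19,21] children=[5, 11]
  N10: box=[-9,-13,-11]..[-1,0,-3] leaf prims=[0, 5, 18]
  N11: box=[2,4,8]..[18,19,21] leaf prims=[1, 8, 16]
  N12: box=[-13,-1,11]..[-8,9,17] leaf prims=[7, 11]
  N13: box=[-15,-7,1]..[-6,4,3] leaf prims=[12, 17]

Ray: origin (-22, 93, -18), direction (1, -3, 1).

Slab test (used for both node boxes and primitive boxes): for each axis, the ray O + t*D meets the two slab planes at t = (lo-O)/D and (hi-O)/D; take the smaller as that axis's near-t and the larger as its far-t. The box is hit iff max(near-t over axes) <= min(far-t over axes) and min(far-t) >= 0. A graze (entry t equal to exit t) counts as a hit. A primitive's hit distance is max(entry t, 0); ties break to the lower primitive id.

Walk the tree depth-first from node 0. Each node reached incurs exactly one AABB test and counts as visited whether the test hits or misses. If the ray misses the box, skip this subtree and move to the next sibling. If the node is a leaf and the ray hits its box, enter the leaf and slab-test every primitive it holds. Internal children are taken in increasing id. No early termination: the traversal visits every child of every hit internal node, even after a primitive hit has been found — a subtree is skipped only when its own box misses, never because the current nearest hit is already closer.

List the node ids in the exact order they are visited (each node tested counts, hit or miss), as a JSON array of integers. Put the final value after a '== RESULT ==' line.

Traverse from the root:
N0 x:[7,41] y:[74/3,113/3] z:[1,41] -> hit [74/3,113/3], descend [3, 6, 7, 9]
  N3 x:[7,21] y:[82/3,106/3] z:[1,21] -> miss, prune
  N6 x:[9,17] y:[28,113/3] z:[29,41] -> miss, prune
  N7 x:[27,41] y:[34,112/3] z:[10,35] -> hit [34,35], descend [4, 8]
    N4 x:[32,36] y:[34,107/3] z:[34,35] -> hit [34,35] leaf, test {P6@t=34}
    N8 x:[27,41] y:[34,112/3] z:[10,18] -> miss, prune
  N9 x:[21,40] y:[74/3,31] z:[13,39] -> hit [74/3,31], descend [5, 11]
    N5 x:[21,25] y:[79/3,31] z:[13,22] -> miss, prune
    N11 x:[24,40] y:[74/3,89/3] z:[26,39] -> hit [26,89/3] leaf, test {P1(miss), P8(miss), P16(miss)}

Summary -> nodes [0, 3, 6, 7, 4, 8, 9, 5, 11]; box-tests=9; leaf-entries=2; first=P6

== RESULT ==
[0, 3, 6, 7, 4, 8, 9, 5, 11]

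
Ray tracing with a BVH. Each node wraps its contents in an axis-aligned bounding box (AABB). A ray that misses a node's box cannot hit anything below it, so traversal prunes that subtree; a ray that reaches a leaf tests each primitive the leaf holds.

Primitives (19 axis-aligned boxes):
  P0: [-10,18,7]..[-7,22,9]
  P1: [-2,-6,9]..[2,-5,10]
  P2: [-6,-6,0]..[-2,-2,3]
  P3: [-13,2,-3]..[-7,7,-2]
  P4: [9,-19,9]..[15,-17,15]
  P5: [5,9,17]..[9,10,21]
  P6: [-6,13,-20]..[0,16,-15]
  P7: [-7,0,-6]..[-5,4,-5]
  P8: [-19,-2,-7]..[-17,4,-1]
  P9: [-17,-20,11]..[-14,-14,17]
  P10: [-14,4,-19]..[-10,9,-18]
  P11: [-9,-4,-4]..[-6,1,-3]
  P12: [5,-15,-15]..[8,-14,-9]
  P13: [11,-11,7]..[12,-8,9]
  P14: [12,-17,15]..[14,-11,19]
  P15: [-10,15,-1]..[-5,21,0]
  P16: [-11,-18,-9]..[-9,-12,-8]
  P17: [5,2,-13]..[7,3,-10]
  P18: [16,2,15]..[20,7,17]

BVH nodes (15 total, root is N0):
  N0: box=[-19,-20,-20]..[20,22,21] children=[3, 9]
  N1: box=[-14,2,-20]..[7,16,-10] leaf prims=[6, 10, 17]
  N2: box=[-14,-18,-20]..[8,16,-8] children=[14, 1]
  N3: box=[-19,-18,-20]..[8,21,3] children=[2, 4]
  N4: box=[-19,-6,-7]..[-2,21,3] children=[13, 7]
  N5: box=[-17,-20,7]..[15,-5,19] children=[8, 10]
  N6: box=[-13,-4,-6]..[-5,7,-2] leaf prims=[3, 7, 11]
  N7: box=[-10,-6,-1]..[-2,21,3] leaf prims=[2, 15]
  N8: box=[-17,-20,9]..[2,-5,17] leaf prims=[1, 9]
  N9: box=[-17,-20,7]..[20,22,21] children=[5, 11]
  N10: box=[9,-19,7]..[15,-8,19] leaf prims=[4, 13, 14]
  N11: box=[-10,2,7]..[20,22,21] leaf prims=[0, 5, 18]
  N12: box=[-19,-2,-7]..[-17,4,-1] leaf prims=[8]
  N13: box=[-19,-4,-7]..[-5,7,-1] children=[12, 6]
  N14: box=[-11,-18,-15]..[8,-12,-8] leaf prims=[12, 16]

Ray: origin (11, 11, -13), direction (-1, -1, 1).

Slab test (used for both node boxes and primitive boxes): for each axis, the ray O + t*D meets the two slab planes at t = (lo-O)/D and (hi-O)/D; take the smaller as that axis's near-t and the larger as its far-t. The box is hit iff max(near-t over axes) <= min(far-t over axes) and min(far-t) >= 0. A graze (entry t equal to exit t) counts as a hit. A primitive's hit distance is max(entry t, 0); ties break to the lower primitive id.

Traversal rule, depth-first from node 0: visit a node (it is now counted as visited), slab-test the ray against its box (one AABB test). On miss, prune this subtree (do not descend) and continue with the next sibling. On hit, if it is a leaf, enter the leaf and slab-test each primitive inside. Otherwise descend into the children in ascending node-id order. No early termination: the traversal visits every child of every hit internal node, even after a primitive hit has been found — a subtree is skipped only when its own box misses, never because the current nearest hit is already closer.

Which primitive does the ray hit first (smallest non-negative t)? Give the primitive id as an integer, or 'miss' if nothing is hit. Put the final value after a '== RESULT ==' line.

Traverse from the root:
N0 x:[-9,30] y:[-11,31] z:[-7,34] -> hit [-7,30], descend [3, 9]
  N3 x:[3,30] y:[-10,29] z:[-7,16] -> hit [3,16], descend [2, 4]
    N2 x:[3,25] y:[-5,29] z:[-7,5] -> hit [3,5], descend [1, 14]
      N1 x:[4,25] y:[-5,9] z:[-7,3] -> miss, prune
      N14 x:[3,22] y:[23,29] z:[-2,5] -> miss, prune
    N4 x:[13,30] y:[-10,17] z:[6,16] -> hit [13,16], descend [7, 13]
      N7 x:[13,21] y:[-10,17] z:[12,16] -> hit [13,16] leaf, test {P2@t=13, P15(miss)}
      N13 x:[16,30] y:[4,15] z:[6,12] -> miss, prune
  N9 x:[-9,28] y:[-11,31] z:[20,34] -> hit [20,28], descend [5, 11]
    N5 x:[-4,28] y:[16,31] z:[20,32] -> hit [20,28], descend [8, 10]
      N8 x:[9,28] y:[16,31] z:[22,30] -> hit [22,28] leaf, test {P1(miss), P9@t=25}
      N10 x:[-4,2] y:[19,30] z:[20,32] -> miss, prune
    N11 x:[-9,21] y:[-11,9] z:[20,34] -> miss, prune

Visited [0, 3, 2, 1, 14, 4, 7, 13, 9, 5, 8, 10, 11]. Tests: 13 box, 2 leaf. Nearest: P2.

== RESULT ==
2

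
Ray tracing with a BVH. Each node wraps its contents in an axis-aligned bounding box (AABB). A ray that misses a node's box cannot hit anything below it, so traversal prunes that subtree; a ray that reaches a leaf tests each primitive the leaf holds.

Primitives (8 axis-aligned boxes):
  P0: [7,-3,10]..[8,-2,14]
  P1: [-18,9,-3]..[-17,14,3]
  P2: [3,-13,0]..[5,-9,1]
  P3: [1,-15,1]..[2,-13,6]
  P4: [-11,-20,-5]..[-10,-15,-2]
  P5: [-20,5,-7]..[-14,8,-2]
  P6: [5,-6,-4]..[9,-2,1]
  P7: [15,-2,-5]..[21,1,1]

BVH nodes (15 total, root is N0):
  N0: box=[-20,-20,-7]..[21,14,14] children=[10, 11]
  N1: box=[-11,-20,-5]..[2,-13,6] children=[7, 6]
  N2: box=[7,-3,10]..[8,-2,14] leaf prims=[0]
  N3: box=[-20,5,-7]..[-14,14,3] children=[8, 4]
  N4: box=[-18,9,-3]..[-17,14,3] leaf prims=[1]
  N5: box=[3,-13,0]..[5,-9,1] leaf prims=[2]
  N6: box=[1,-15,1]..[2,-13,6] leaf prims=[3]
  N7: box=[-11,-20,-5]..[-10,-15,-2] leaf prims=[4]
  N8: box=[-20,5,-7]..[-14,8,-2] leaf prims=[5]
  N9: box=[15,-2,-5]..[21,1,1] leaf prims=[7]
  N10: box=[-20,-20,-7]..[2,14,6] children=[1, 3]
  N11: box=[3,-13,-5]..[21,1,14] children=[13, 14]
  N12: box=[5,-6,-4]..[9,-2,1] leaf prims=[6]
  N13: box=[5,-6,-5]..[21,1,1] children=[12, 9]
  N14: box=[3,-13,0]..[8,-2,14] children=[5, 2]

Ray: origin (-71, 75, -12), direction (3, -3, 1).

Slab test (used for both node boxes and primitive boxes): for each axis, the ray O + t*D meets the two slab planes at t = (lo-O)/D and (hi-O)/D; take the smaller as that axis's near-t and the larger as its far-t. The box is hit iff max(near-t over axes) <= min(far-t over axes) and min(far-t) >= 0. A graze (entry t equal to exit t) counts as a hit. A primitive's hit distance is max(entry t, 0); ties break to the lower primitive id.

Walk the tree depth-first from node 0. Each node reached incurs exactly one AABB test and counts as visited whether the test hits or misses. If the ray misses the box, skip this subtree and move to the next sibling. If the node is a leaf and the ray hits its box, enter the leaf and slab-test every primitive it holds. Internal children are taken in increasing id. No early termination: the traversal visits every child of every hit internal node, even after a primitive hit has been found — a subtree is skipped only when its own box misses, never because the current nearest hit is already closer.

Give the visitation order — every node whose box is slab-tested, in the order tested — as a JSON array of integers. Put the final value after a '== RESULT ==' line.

Traverse from the root:
N0 x:[17,92/3] y:[61/3,95/3] z:[5,26] -> hit [61/3,26], descend [10, 11]
  N10 x:[17,73/3] y:[61/3,95/3] z:[5,18] -> miss, prune
  N11 x:[74/3,92/3] y:[74/3,88/3] z:[7,26] -> hit [74/3,26], descend [13, 14]
    N13 x:[76/3,92/3] y:[74/3,27] z:[7,13] -> miss, prune
    N14 x:[74/3,79/3] y:[77/3,88/3] z:[12,26] -> hit [77/3,26], descend [2, 5]
      N2 x:[26,79/3] y:[77/3,26] z:[22,26] -> hit [26,26] leaf, test {P0@t=26}
      N5 x:[74/3,76/3] y:[28,88/3] z:[12,13] -> miss, prune

Visited [0, 10, 11, 13, 14, 2, 5]. Tests: 7 box, 1 leaf. Nearest: P0.

== RESULT ==
[0, 10, 11, 13, 14, 2, 5]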